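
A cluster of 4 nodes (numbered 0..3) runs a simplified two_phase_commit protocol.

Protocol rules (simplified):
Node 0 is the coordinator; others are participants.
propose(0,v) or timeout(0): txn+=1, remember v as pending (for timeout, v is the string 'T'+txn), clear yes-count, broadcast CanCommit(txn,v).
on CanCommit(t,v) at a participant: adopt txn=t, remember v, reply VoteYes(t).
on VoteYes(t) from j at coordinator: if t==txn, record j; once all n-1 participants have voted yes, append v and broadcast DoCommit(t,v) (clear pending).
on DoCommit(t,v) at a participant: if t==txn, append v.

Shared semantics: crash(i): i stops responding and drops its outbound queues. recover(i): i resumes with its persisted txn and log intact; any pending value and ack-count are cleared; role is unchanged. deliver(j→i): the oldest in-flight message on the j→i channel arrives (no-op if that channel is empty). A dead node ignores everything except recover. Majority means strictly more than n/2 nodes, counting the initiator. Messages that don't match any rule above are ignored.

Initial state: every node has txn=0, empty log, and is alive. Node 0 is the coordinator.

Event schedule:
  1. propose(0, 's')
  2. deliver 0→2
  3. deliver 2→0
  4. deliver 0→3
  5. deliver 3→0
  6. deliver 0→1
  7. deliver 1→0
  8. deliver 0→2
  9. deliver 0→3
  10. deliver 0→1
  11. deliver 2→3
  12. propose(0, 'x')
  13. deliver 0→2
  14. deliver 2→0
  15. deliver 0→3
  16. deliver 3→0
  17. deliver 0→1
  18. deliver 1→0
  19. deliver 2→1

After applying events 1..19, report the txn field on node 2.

1. propose(0,'s'):  <0:coor t1 ->
2. deliver 0→2:  <2:part t1 ->
3. deliver 2→0:  nop
4. deliver 0→3:  <3:part t1 ->
5. deliver 3→0:  nop
6. deliver 0→1:  <1:part t1 ->
7. deliver 1→0:  <0:coor t1 s>
8. deliver 0→2:  <2:part t1 s>
9. deliver 0→3:  <3:part t1 s>
10. deliver 0→1:  <1:part t1 s>
11. deliver 2→3:  nop
12. propose(0,'x'):  <0:coor t2 s>
13. deliver 0→2:  <2:part t2 s>
14. deliver 2→0:  nop
15. deliver 0→3:  <3:part t2 s>
16. deliver 3→0:  nop
17. deliver 0→1:  <1:part t2 s>
18. deliver 1→0:  <0:coor t2 s,x>
19. deliver 2→1:  nop

2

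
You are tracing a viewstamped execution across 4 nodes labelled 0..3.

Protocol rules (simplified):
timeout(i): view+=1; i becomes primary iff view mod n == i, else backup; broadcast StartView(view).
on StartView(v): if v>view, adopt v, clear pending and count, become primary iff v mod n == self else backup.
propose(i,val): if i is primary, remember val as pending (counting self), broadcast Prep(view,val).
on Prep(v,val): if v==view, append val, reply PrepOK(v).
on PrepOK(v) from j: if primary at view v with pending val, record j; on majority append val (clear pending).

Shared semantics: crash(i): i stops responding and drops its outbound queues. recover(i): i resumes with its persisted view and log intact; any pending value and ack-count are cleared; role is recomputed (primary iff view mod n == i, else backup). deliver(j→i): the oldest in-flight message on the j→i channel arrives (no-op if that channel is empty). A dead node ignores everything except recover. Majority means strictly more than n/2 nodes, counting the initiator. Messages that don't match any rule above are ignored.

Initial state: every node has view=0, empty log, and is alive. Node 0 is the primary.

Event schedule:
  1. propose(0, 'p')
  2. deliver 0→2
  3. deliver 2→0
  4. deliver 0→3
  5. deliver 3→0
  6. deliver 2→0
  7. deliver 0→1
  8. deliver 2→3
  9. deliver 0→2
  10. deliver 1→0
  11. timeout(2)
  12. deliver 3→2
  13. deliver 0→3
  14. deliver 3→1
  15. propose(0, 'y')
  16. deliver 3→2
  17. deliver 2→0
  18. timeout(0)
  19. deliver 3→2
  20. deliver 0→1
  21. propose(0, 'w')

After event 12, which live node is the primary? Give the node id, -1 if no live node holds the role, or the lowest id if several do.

after 1 — propose(0,'p'): ·
after 2 — deliver 0→2: n2:back/v0/[p]
after 3 — deliver 2→0: ·
after 4 — deliver 0→3: n3:back/v0/[p]
after 5 — deliver 3→0: n0:prim/v0/[p]
after 6 — deliver 2→0: ·
after 7 — deliver 0→1: n1:back/v0/[p]
after 8 — deliver 2→3: ·
after 9 — deliver 0→2: ·
after 10 — deliver 1→0: ·
after 11 — timeout(2): n2:back/v1/[p]
after 12 — deliver 3→2: ·

0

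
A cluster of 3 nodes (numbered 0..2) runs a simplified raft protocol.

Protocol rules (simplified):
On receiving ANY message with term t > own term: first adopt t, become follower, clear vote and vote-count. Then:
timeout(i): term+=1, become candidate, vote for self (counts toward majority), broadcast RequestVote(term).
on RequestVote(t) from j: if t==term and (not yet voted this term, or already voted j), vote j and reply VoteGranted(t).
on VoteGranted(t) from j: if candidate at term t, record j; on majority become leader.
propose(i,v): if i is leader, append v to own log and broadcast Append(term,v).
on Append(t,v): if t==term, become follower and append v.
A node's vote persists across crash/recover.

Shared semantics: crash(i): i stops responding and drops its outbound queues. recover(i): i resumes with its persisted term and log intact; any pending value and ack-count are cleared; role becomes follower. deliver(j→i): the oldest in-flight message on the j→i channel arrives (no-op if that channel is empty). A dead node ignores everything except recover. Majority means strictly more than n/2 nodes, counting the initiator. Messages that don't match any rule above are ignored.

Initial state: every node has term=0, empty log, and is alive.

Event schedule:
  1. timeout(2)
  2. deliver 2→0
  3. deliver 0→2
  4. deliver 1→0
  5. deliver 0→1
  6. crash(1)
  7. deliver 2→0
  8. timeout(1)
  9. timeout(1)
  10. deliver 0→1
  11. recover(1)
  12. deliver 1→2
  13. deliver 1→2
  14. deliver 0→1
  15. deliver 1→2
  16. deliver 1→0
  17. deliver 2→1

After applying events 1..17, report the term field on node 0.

1. timeout(2):  <2:cand t1 ->
2. deliver 2→0:  <0:foll t1 ->
3. deliver 0→2:  <2:lead t1 ->
4. deliver 1→0:  nop
5. deliver 0→1:  nop
6. crash(1):  <1:✗foll t0 ->
7. deliver 2→0:  nop
8. timeout(1):  nop
9. timeout(1):  nop
10. deliver 0→1:  nop
11. recover(1):  <1:foll t0 ->
12. deliver 1→2:  nop
13. deliver 1→2:  nop
14. deliver 0→1:  nop
15. deliver 1→2:  nop
16. deliver 1→0:  nop
17. deliver 2→1:  <1:foll t1 ->

1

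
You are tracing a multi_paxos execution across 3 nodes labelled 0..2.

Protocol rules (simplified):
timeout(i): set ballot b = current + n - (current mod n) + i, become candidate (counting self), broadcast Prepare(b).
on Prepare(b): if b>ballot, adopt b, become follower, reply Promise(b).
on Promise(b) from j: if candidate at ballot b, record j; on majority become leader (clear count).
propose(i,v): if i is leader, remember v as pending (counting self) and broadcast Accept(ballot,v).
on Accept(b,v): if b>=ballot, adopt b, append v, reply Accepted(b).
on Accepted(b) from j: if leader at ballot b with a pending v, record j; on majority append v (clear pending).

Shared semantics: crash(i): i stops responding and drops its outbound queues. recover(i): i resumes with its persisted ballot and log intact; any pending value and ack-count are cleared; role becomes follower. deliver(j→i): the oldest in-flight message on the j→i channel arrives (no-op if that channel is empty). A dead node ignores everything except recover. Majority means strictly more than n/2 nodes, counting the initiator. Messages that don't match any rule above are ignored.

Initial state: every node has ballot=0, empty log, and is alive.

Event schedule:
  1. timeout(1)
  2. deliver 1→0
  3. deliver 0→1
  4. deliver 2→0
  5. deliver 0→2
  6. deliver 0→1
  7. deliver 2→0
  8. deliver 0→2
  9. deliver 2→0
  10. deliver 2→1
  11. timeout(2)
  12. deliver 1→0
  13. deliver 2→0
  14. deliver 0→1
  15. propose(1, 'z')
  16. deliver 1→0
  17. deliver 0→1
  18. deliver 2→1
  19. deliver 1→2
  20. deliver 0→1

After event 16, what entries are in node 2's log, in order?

empty

1. timeout(1):  <1:cand b4 ->
2. deliver 1→0:  <0:foll b4 ->
3. deliver 0→1:  <1:lead b4 ->
4. deliver 2→0:  nop
5. deliver 0→2:  nop
6. deliver 0→1:  nop
7. deliver 2→0:  nop
8. deliver 0→2:  nop
9. deliver 2→0:  nop
10. deliver 2→1:  nop
11. timeout(2):  <2:cand b5 ->
12. deliver 1→0:  nop
13. deliver 2→0:  <0:foll b5 ->
14. deliver 0→1:  nop
15. propose(1,'z'):  nop
16. deliver 1→0:  nop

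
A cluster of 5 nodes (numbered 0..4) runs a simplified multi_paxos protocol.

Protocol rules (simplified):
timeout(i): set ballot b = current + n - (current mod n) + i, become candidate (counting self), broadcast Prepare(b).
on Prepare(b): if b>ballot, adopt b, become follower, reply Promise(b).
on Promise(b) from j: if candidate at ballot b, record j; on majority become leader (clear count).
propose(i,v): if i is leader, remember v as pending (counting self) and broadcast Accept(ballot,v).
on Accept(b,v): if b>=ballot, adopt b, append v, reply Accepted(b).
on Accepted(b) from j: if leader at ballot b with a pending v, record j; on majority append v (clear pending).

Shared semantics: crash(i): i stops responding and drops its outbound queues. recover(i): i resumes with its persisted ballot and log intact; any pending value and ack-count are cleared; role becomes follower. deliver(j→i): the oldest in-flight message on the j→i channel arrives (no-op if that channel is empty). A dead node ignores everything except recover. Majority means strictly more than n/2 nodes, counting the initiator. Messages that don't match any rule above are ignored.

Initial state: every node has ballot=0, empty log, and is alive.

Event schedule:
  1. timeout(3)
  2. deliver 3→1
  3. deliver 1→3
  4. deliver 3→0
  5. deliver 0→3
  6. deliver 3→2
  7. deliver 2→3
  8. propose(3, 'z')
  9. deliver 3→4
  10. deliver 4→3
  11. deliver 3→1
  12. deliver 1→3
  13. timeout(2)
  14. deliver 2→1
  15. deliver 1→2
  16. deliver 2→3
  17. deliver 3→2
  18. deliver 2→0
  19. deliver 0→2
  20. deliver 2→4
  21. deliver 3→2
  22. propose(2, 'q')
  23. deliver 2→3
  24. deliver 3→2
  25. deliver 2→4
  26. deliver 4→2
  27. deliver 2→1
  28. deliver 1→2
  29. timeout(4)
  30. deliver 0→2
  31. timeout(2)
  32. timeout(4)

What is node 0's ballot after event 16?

1. timeout(3):  <3:cand b8 ->
2. deliver 3→1:  <1:foll b8 ->
3. deliver 1→3:  nop
4. deliver 3→0:  <0:foll b8 ->
5. deliver 0→3:  <3:lead b8 ->
6. deliver 3→2:  <2:foll b8 ->
7. deliver 2→3:  nop
8. propose(3,'z'):  nop
9. deliver 3→4:  <4:foll b8 ->
10. deliver 4→3:  nop
11. deliver 3→1:  <1:foll b8 z>
12. deliver 1→3:  nop
13. timeout(2):  <2:cand b12 ->
14. deliver 2→1:  <1:foll b12 z>
15. deliver 1→2:  nop
16. deliver 2→3:  <3:foll b12 ->

8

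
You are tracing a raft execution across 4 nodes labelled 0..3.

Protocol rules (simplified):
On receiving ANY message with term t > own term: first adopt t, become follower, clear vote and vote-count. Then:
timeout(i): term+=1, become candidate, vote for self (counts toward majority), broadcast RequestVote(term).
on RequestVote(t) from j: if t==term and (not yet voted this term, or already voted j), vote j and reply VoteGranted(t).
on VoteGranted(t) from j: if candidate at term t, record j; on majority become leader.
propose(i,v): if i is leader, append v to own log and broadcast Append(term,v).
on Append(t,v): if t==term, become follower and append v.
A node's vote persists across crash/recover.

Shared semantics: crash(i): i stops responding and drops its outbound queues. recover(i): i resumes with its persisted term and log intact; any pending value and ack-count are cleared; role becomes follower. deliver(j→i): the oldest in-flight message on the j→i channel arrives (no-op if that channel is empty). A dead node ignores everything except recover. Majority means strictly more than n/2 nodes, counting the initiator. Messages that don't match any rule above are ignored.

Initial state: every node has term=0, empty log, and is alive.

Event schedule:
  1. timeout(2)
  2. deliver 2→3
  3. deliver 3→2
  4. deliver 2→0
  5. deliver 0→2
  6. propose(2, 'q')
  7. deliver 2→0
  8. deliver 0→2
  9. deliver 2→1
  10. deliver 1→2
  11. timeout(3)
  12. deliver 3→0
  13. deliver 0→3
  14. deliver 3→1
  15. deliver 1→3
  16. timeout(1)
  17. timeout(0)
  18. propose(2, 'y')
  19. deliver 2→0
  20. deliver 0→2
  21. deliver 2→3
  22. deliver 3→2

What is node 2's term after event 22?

3

step 1 timeout(2): 2={cand,t=1,log=-}
step 2 deliver 2→3: 3={foll,t=1,log=-}
step 3 deliver 3→2: —
step 4 deliver 2→0: 0={foll,t=1,log=-}
step 5 deliver 0→2: 2={lead,t=1,log=-}
step 6 propose(2,'q'): 2={lead,t=1,log=q}
step 7 deliver 2→0: 0={foll,t=1,log=q}
step 8 deliver 0→2: —
step 9 deliver 2→1: 1={foll,t=1,log=-}
step 10 deliver 1→2: —
step 11 timeout(3): 3={cand,t=2,log=-}
step 12 deliver 3→0: 0={foll,t=2,log=q}
step 13 deliver 0→3: —
step 14 deliver 3→1: 1={foll,t=2,log=-}
step 15 deliver 1→3: 3={lead,t=2,log=-}
step 16 timeout(1): 1={cand,t=3,log=-}
step 17 timeout(0): 0={cand,t=3,log=q}
step 18 propose(2,'y'): 2={lead,t=1,log=q,y}
step 19 deliver 2→0: —
step 20 deliver 0→2: 2={foll,t=3,log=q,y}
step 21 deliver 2→3: —
step 22 deliver 3→2: —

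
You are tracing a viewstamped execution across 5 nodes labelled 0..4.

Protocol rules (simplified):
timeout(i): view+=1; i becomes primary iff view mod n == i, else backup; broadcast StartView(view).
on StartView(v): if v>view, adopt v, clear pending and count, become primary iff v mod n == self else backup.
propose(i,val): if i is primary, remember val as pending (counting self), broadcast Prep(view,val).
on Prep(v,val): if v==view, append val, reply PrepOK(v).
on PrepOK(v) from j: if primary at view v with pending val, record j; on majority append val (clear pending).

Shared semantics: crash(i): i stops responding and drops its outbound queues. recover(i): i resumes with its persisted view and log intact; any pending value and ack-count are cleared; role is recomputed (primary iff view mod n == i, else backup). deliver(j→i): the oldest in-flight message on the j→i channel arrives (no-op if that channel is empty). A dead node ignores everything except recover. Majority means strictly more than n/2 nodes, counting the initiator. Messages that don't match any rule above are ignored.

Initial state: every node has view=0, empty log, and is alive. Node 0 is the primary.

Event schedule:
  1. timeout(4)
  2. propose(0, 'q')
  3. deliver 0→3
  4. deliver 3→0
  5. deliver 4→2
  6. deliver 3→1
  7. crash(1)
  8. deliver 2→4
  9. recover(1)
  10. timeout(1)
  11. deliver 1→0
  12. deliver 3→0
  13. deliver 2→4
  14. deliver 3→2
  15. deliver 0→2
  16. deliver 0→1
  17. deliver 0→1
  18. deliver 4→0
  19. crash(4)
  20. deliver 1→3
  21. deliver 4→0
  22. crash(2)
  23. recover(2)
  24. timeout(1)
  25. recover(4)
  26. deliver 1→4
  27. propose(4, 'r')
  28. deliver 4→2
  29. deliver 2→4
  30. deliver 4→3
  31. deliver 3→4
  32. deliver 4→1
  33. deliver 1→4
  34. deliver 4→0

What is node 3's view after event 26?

step 1 timeout(4): 4={back,v=1,log=-}
step 2 propose(0,'q'): —
step 3 deliver 0→3: 3={back,v=0,log=q}
step 4 deliver 3→0: —
step 5 deliver 4→2: 2={back,v=1,log=-}
step 6 deliver 3→1: —
step 7 crash(1): 1={✗back,v=0,log=-}
step 8 deliver 2→4: —
step 9 recover(1): 1={back,v=0,log=-}
step 10 timeout(1): 1={prim,v=1,log=-}
step 11 deliver 1→0: 0={back,v=1,log=-}
step 12 deliver 3→0: —
step 13 deliver 2→4: —
step 14 deliver 3→2: —
step 15 deliver 0→2: —
step 16 deliver 0→1: —
step 17 deliver 0→1: —
step 18 deliver 4→0: —
step 19 crash(4): 4={✗back,v=1,log=-}
step 20 deliver 1→3: 3={back,v=1,log=q}
step 21 deliver 4→0: —
step 22 crash(2): 2={✗back,v=1,log=-}
step 23 recover(2): 2={back,v=1,log=-}
step 24 timeout(1): 1={back,v=2,log=-}
step 25 recover(4): 4={back,v=1,log=-}
step 26 deliver 1→4: —

1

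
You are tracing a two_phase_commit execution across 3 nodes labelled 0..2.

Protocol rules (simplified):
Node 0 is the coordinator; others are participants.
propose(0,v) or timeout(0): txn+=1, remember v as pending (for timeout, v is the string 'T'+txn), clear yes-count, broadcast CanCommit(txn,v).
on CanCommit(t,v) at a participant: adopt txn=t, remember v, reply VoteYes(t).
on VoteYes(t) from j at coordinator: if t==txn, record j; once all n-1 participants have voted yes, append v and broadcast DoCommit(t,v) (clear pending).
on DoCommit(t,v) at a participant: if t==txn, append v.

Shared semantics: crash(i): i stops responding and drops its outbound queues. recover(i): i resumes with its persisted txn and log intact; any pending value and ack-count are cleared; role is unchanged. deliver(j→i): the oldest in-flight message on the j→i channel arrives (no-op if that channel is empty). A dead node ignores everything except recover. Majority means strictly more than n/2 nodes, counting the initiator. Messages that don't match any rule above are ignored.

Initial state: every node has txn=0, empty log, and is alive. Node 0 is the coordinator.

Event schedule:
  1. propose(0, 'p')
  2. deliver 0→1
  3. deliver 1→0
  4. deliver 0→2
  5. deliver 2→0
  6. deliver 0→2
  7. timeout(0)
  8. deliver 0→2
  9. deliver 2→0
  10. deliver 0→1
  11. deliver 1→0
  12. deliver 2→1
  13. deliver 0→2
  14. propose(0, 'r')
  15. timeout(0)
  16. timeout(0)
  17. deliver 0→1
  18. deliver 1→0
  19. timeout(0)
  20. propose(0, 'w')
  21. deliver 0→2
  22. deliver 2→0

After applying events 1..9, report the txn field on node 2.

2

[1] propose(0,'p') → N0(coor t1 [-])
[2] deliver 0→1 → N1(part t1 [-])
[3] deliver 1→0 → ∅
[4] deliver 0→2 → N2(part t1 [-])
[5] deliver 2→0 → N0(coor t1 [p])
[6] deliver 0→2 → N2(part t1 [p])
[7] timeout(0) → N0(coor t2 [p])
[8] deliver 0→2 → N2(part t2 [p])
[9] deliver 2→0 → ∅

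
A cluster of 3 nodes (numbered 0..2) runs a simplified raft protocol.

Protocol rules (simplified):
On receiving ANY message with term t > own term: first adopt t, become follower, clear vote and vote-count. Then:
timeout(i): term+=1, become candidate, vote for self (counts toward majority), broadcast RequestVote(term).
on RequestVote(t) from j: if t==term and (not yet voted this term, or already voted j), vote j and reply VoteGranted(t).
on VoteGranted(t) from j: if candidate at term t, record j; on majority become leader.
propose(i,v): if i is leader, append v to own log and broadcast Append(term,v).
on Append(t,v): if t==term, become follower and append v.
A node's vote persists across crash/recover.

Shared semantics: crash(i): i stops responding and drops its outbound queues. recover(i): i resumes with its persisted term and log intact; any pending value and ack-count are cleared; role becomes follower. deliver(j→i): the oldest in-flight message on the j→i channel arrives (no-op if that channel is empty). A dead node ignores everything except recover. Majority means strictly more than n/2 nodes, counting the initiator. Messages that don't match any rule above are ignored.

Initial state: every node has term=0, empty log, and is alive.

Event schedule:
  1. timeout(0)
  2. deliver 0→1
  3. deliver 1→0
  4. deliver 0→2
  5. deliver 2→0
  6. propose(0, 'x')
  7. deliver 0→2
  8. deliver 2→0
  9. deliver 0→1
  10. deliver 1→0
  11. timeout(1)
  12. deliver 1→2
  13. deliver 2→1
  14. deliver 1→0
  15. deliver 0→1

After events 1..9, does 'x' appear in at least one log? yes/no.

yes

step 1 timeout(0): 0={cand,t=1,log=-}
step 2 deliver 0→1: 1={foll,t=1,log=-}
step 3 deliver 1→0: 0={lead,t=1,log=-}
step 4 deliver 0→2: 2={foll,t=1,log=-}
step 5 deliver 2→0: —
step 6 propose(0,'x'): 0={lead,t=1,log=x}
step 7 deliver 0→2: 2={foll,t=1,log=x}
step 8 deliver 2→0: —
step 9 deliver 0→1: 1={foll,t=1,log=x}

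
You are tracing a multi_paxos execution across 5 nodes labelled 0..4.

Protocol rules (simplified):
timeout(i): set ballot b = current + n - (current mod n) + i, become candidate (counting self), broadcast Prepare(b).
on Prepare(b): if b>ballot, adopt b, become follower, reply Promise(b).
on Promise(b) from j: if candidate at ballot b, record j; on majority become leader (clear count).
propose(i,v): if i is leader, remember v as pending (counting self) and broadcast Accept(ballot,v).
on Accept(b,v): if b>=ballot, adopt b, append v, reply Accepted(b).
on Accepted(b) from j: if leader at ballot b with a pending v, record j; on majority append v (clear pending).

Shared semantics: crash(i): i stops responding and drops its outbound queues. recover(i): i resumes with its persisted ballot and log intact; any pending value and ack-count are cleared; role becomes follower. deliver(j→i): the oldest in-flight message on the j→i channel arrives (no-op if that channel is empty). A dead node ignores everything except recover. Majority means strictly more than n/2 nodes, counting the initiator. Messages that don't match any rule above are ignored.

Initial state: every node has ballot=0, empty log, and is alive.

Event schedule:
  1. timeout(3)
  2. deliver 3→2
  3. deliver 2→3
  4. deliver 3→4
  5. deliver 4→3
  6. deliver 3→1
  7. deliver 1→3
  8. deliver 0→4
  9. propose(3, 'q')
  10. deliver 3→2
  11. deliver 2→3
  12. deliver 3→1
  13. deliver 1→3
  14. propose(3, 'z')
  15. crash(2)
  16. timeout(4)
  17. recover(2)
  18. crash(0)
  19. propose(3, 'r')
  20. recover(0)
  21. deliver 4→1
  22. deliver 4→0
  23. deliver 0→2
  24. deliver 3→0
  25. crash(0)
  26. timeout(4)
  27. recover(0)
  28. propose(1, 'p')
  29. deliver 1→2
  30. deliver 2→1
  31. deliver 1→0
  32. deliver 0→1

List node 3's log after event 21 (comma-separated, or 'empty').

[1] timeout(3) → N3(cand b8 [-])
[2] deliver 3→2 → N2(foll b8 [-])
[3] deliver 2→3 → ∅
[4] deliver 3→4 → N4(foll b8 [-])
[5] deliver 4→3 → N3(lead b8 [-])
[6] deliver 3→1 → N1(foll b8 [-])
[7] deliver 1→3 → ∅
[8] deliver 0→4 → ∅
[9] propose(3,'q') → ∅
[10] deliver 3→2 → N2(foll b8 [q])
[11] deliver 2→3 → ∅
[12] deliver 3→1 → N1(foll b8 [q])
[13] deliver 1→3 → N3(lead b8 [q])
[14] propose(3,'z') → ∅
[15] crash(2) → N2(✗foll b8 [q])
[16] timeout(4) → N4(cand b14 [-])
[17] recover(2) → N2(foll b8 [q])
[18] crash(0) → N0(✗foll b0 [-])
[19] propose(3,'r') → ∅
[20] recover(0) → N0(foll b0 [-])
[21] deliver 4→1 → N1(foll b14 [q])

q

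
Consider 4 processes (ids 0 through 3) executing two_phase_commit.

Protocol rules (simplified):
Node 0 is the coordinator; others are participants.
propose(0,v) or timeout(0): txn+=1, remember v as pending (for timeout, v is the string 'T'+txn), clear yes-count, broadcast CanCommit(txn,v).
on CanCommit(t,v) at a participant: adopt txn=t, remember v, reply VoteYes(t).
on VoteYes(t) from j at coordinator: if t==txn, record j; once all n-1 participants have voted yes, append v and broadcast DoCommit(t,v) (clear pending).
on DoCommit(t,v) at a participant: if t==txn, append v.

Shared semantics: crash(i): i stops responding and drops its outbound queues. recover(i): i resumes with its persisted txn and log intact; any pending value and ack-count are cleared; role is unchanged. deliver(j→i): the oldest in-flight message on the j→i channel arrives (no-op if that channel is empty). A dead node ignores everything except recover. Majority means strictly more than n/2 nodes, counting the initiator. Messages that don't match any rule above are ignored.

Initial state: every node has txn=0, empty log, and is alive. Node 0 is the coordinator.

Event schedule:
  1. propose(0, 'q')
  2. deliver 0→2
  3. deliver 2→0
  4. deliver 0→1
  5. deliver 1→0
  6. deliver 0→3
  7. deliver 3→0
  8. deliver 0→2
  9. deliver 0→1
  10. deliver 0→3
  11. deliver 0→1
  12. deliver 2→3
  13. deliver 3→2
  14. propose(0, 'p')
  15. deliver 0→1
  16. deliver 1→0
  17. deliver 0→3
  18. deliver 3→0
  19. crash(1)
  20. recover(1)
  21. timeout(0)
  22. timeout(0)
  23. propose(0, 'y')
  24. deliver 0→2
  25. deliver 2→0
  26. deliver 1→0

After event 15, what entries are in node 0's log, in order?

e1 propose(0,'q'): 0[coor,t=1,-]
e2 deliver 0→2: 2[part,t=1,-]
e3 deliver 2→0: ·
e4 deliver 0→1: 1[part,t=1,-]
e5 deliver 1→0: ·
e6 deliver 0→3: 3[part,t=1,-]
e7 deliver 3→0: 0[coor,t=1,q]
e8 deliver 0→2: 2[part,t=1,q]
e9 deliver 0→1: 1[part,t=1,q]
e10 deliver 0→3: 3[part,t=1,q]
e11 deliver 0→1: ·
e12 deliver 2→3: ·
e13 deliver 3→2: ·
e14 propose(0,'p'): 0[coor,t=2,q]
e15 deliver 0→1: 1[part,t=2,q]

q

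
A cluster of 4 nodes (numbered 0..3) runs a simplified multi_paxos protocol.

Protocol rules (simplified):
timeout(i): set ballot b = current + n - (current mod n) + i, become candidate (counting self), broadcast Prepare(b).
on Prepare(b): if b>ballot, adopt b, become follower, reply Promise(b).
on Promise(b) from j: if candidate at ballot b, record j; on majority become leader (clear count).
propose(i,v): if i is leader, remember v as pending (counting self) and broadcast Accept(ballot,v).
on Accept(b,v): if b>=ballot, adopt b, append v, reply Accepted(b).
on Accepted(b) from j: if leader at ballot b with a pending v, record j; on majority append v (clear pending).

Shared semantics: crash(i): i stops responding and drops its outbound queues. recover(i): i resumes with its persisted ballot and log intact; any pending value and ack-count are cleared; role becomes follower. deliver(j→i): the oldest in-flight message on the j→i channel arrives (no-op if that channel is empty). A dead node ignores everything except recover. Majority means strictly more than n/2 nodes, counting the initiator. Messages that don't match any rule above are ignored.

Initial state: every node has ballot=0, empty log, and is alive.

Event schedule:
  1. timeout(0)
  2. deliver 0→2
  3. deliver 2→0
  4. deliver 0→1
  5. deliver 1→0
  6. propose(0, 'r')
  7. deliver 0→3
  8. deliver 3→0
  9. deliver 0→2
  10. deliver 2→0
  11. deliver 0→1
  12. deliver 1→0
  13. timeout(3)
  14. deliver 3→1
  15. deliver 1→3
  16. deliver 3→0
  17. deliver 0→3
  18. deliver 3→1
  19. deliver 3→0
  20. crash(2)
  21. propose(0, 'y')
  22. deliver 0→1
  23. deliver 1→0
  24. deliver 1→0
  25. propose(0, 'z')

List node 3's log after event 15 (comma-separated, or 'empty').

1. timeout(0):  <0:cand b4 ->
2. deliver 0→2:  <2:foll b4 ->
3. deliver 2→0:  nop
4. deliver 0→1:  <1:foll b4 ->
5. deliver 1→0:  <0:lead b4 ->
6. propose(0,'r'):  nop
7. deliver 0→3:  <3:foll b4 ->
8. deliver 3→0:  nop
9. deliver 0→2:  <2:foll b4 r>
10. deliver 2→0:  nop
11. deliver 0→1:  <1:foll b4 r>
12. deliver 1→0:  <0:lead b4 r>
13. timeout(3):  <3:cand b11 ->
14. deliver 3→1:  <1:foll b11 r>
15. deliver 1→3:  nop

empty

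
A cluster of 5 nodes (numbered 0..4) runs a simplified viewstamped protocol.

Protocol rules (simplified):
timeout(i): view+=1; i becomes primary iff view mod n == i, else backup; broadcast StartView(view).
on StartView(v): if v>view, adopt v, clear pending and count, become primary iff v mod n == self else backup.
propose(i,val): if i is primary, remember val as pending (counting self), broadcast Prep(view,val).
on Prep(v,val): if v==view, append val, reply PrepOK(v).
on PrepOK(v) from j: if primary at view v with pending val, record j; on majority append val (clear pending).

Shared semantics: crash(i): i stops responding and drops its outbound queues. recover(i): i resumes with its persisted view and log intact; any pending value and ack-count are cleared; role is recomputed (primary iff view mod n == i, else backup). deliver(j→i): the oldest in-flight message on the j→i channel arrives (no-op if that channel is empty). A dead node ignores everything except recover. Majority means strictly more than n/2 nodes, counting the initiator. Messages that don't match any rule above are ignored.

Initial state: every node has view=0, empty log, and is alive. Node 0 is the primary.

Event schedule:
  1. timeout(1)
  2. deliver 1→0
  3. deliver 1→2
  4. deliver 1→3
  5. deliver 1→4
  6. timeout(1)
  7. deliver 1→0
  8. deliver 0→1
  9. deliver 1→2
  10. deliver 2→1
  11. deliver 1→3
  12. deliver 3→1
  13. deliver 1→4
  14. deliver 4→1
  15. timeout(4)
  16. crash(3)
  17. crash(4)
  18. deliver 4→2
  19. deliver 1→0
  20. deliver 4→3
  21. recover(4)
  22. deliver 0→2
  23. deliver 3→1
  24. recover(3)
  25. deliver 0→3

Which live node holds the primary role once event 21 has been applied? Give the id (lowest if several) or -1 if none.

[1] timeout(1) → N1(prim v1 [-])
[2] deliver 1→0 → N0(back v1 [-])
[3] deliver 1→2 → N2(back v1 [-])
[4] deliver 1→3 → N3(back v1 [-])
[5] deliver 1→4 → N4(back v1 [-])
[6] timeout(1) → N1(back v2 [-])
[7] deliver 1→0 → N0(back v2 [-])
[8] deliver 0→1 → ∅
[9] deliver 1→2 → N2(prim v2 [-])
[10] deliver 2→1 → ∅
[11] deliver 1→3 → N3(back v2 [-])
[12] deliver 3→1 → ∅
[13] deliver 1→4 → N4(back v2 [-])
[14] deliver 4→1 → ∅
[15] timeout(4) → N4(back v3 [-])
[16] crash(3) → N3(✗back v2 [-])
[17] crash(4) → N4(✗back v3 [-])
[18] deliver 4→2 → ∅
[19] deliver 1→0 → ∅
[20] deliver 4→3 → ∅
[21] recover(4) → N4(back v3 [-])

2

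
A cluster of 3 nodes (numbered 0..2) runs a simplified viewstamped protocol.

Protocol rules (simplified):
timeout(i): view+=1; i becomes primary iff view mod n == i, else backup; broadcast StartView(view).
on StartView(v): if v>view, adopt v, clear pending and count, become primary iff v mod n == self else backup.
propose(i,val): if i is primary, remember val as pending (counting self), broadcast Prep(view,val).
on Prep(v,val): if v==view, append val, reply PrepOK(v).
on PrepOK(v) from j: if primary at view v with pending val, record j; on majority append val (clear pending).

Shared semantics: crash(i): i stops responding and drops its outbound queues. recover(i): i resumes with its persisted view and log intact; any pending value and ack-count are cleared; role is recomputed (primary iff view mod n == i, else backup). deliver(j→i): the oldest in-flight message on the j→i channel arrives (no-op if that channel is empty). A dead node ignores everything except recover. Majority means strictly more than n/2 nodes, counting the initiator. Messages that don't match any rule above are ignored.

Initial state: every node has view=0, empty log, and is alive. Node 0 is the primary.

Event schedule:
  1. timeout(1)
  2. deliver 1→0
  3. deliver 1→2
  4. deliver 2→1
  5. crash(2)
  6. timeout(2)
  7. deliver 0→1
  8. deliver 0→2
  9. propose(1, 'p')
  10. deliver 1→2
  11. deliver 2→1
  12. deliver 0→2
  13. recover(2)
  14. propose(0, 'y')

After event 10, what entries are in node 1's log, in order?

empty

step 1 timeout(1): 1={prim,v=1,log=-}
step 2 deliver 1→0: 0={back,v=1,log=-}
step 3 deliver 1→2: 2={back,v=1,log=-}
step 4 deliver 2→1: —
step 5 crash(2): 2={✗back,v=1,log=-}
step 6 timeout(2): —
step 7 deliver 0→1: —
step 8 deliver 0→2: —
step 9 propose(1,'p'): —
step 10 deliver 1→2: —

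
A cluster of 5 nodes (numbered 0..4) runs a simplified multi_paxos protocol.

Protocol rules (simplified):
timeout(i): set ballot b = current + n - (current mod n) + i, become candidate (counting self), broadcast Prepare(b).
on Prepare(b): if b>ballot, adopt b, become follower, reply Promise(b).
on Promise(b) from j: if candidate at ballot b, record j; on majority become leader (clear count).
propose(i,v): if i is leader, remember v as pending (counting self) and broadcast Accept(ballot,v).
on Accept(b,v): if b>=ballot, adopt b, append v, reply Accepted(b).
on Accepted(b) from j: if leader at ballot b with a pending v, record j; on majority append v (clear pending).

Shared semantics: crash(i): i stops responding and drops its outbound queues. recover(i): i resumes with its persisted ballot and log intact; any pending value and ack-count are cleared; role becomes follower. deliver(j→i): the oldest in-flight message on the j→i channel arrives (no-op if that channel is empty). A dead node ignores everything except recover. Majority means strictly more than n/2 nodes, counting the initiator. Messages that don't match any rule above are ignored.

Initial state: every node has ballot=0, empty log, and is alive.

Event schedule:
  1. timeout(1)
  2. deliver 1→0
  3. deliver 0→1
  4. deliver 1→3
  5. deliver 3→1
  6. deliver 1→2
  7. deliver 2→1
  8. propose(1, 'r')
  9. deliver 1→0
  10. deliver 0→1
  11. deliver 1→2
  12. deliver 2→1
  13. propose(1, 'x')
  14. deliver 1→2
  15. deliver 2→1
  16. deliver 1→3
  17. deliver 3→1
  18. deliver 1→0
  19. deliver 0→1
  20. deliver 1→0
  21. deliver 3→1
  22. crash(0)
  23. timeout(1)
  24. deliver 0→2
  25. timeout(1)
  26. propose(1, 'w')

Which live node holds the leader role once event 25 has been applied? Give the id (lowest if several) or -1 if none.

-1

1. timeout(1):  <1:cand b6 ->
2. deliver 1→0:  <0:foll b6 ->
3. deliver 0→1:  nop
4. deliver 1→3:  <3:foll b6 ->
5. deliver 3→1:  <1:lead b6 ->
6. deliver 1→2:  <2:foll b6 ->
7. deliver 2→1:  nop
8. propose(1,'r'):  nop
9. deliver 1→0:  <0:foll b6 r>
10. deliver 0→1:  nop
11. deliver 1→2:  <2:foll b6 r>
12. deliver 2→1:  <1:lead b6 r>
13. propose(1,'x'):  nop
14. deliver 1→2:  <2:foll b6 r,x>
15. deliver 2→1:  nop
16. deliver 1→3:  <3:foll b6 r>
17. deliver 3→1:  <1:lead b6 r,x>
18. deliver 1→0:  <0:foll b6 r,x>
19. deliver 0→1:  nop
20. deliver 1→0:  nop
21. deliver 3→1:  nop
22. crash(0):  <0:✗foll b6 r,x>
23. timeout(1):  <1:cand b11 r,x>
24. deliver 0→2:  nop
25. timeout(1):  <1:cand b16 r,x>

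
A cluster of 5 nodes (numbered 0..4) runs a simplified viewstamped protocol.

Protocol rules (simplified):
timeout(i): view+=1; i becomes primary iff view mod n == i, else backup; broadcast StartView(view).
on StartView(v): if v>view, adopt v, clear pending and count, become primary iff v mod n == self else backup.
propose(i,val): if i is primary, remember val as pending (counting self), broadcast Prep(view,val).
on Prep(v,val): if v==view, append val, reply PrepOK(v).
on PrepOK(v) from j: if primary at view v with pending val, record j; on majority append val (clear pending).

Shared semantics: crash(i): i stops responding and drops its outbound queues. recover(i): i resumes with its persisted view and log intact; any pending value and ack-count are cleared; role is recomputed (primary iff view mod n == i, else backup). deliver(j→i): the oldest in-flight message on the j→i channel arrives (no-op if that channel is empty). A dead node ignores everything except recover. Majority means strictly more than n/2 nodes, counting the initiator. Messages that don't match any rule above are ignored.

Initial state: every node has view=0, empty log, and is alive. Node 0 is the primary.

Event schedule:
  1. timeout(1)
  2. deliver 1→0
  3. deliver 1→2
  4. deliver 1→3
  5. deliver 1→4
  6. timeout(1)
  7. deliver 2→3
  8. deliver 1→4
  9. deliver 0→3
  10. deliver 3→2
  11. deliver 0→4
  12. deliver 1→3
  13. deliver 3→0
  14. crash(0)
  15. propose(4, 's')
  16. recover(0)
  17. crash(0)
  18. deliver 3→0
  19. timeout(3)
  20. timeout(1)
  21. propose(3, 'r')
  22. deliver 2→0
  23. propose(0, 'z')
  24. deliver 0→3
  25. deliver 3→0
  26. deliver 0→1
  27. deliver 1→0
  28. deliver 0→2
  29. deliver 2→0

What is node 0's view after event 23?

1

e1 timeout(1): 1[prim,v=1,-]
e2 deliver 1→0: 0[back,v=1,-]
e3 deliver 1→2: 2[back,v=1,-]
e4 deliver 1→3: 3[back,v=1,-]
e5 deliver 1→4: 4[back,v=1,-]
e6 timeout(1): 1[back,v=2,-]
e7 deliver 2→3: ·
e8 deliver 1→4: 4[back,v=2,-]
e9 deliver 0→3: ·
e10 deliver 3→2: ·
e11 deliver 0→4: ·
e12 deliver 1→3: 3[back,v=2,-]
e13 deliver 3→0: ·
e14 crash(0): 0[✗back,v=1,-]
e15 propose(4,'s'): ·
e16 recover(0): 0[back,v=1,-]
e17 crash(0): 0[✗back,v=1,-]
e18 deliver 3→0: ·
e19 timeout(3): 3[prim,v=3,-]
e20 timeout(1): 1[back,v=3,-]
e21 propose(3,'r'): ·
e22 deliver 2→0: ·
e23 propose(0,'z'): ·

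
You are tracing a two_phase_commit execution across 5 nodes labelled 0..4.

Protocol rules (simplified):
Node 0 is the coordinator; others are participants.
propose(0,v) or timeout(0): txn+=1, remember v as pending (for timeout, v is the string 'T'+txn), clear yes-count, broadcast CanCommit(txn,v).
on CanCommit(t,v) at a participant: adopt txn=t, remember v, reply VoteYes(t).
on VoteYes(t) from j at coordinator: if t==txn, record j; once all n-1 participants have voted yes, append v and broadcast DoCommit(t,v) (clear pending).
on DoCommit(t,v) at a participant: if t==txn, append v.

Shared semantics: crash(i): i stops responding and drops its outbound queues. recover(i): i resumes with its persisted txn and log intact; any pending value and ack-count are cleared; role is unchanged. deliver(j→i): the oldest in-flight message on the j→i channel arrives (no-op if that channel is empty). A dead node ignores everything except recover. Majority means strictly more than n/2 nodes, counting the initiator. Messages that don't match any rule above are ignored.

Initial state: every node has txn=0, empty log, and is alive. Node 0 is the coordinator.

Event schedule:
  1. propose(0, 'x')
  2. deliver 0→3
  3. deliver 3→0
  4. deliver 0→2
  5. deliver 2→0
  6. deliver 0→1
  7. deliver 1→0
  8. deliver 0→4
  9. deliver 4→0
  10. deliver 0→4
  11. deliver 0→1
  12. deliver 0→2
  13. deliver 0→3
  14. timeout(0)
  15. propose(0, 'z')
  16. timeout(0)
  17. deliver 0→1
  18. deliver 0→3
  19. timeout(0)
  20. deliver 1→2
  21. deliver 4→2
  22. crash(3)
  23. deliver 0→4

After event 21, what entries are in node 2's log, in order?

x

1. propose(0,'x'):  <0:coor t1 ->
2. deliver 0→3:  <3:part t1 ->
3. deliver 3→0:  nop
4. deliver 0→2:  <2:part t1 ->
5. deliver 2→0:  nop
6. deliver 0→1:  <1:part t1 ->
7. deliver 1→0:  nop
8. deliver 0→4:  <4:part t1 ->
9. deliver 4→0:  <0:coor t1 x>
10. deliver 0→4:  <4:part t1 x>
11. deliver 0→1:  <1:part t1 x>
12. deliver 0→2:  <2:part t1 x>
13. deliver 0→3:  <3:part t1 x>
14. timeout(0):  <0:coor t2 x>
15. propose(0,'z'):  <0:coor t3 x>
16. timeout(0):  <0:coor t4 x>
17. deliver 0→1:  <1:part t2 x>
18. deliver 0→3:  <3:part t2 x>
19. timeout(0):  <0:coor t5 x>
20. deliver 1→2:  nop
21. deliver 4→2:  nop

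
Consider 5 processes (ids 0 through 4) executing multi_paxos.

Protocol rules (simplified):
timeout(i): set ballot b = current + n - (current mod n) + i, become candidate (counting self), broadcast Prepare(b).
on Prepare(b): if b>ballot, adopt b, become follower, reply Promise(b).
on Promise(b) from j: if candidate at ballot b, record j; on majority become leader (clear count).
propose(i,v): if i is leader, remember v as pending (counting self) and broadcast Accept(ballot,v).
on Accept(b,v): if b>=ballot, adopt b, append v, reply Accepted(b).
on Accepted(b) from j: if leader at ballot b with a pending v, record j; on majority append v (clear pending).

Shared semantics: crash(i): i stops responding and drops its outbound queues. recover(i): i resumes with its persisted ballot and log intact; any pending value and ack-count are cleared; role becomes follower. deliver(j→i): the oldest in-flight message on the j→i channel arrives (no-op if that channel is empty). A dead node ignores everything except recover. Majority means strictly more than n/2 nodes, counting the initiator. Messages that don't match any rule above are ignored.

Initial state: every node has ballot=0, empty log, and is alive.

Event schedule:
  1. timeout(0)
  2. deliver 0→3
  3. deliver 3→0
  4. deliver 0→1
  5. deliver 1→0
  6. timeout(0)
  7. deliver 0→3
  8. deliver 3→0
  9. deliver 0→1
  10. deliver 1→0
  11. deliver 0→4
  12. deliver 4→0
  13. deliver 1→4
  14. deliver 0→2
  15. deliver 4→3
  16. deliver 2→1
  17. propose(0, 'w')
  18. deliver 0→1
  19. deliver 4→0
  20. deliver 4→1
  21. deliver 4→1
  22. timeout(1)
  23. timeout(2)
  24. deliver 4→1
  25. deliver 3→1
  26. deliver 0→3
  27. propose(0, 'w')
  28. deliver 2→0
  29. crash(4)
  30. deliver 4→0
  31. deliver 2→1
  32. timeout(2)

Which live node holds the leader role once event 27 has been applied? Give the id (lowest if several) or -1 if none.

0

step 1 timeout(0): 0={cand,b=5,log=-}
step 2 deliver 0→3: 3={foll,b=5,log=-}
step 3 deliver 3→0: —
step 4 deliver 0→1: 1={foll,b=5,log=-}
step 5 deliver 1→0: 0={lead,b=5,log=-}
step 6 timeout(0): 0={cand,b=10,log=-}
step 7 deliver 0→3: 3={foll,b=10,log=-}
step 8 deliver 3→0: —
step 9 deliver 0→1: 1={foll,b=10,log=-}
step 10 deliver 1→0: 0={lead,b=10,log=-}
step 11 deliver 0→4: 4={foll,b=5,log=-}
step 12 deliver 4→0: —
step 13 deliver 1→4: —
step 14 deliver 0→2: 2={foll,b=5,log=-}
step 15 deliver 4→3: —
step 16 deliver 2→1: —
step 17 propose(0,'w'): —
step 18 deliver 0→1: 1={foll,b=10,log=w}
step 19 deliver 4→0: —
step 20 deliver 4→1: —
step 21 deliver 4→1: —
step 22 timeout(1): 1={cand,b=16,log=w}
step 23 timeout(2): 2={cand,b=12,log=-}
step 24 deliver 4→1: —
step 25 deliver 3→1: —
step 26 deliver 0→3: 3={foll,b=10,log=w}
step 27 propose(0,'w'): —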